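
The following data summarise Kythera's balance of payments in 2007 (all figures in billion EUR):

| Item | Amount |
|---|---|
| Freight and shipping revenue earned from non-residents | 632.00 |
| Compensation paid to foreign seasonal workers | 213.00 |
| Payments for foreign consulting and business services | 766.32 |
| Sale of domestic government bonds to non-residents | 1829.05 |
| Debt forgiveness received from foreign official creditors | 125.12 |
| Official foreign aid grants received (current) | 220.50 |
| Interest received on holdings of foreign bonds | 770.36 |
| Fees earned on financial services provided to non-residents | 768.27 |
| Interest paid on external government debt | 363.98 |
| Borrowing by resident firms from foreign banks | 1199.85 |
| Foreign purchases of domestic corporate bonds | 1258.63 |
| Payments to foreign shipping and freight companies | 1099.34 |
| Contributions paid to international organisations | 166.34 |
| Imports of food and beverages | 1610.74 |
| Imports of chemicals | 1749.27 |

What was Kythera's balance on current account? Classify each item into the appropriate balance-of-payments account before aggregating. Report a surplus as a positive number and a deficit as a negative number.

-3577.86

Goods: -1749.27 - 1610.74 = -3360.01
Services: -766.32 + 632.00 - 1099.34 + 768.27 = -465.39
Primary income: -213.00 - 363.98 + 770.36 = 193.38
Secondary income: 220.50 - 166.34 = 54.16
Current account = (-3360.01) + (-465.39) + 193.38 + 54.16 = -3577.86
(Excluded from the current account — financial account: sale of domestic government bonds to non-residents 1829.05, borrowing by resident firms from foreign banks 1199.85, foreign purchases of domestic corporate bonds 1258.63; capital account: debt forgiveness received from foreign official creditors 125.12.)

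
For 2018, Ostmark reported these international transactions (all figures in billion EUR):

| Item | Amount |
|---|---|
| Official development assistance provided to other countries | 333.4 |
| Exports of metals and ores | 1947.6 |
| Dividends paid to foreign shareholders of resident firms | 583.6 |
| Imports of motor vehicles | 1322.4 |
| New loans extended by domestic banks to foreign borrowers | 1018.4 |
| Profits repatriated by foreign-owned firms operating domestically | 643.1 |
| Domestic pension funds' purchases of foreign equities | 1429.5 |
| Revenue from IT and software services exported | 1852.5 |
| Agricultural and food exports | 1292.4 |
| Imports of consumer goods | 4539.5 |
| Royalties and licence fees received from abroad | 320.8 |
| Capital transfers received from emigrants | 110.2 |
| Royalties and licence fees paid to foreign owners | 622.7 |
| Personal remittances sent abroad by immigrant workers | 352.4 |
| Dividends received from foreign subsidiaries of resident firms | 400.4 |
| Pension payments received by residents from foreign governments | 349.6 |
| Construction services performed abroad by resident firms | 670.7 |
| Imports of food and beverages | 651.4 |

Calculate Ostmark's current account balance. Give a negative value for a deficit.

-2214.5

Goods: 1292.4 - 4539.5 + 1947.6 - 651.4 - 1322.4 = -3273.3
Services: -622.7 + 1852.5 + 320.8 + 670.7 = 2221.3
Primary income: 400.4 - 643.1 - 583.6 = -826.3
Secondary income: -333.4 - 352.4 + 349.6 = -336.2
Current account = (-3273.3) + 2221.3 + (-826.3) + (-336.2) = -2214.5
(Excluded from the current account — financial account: new loans extended by domestic banks to foreign borrowers 1018.4, domestic pension funds' purchases of foreign equities 1429.5; capital account: capital transfers received from emigrants 110.2.)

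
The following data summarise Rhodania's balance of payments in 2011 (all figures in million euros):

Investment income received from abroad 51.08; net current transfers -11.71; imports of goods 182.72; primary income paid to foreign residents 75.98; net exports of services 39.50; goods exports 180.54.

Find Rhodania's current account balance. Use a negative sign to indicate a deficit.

0.71

Goods balance = 180.54 - 182.72 = -2.18
Services balance = 39.50
Trade balance (goods + services) = -2.18 + 39.50 = 37.32
Net primary income = 51.08 - 75.98 = -24.90
Net secondary income = -11.71
Current account = 37.32 + (-24.90) + (-11.71) = 0.71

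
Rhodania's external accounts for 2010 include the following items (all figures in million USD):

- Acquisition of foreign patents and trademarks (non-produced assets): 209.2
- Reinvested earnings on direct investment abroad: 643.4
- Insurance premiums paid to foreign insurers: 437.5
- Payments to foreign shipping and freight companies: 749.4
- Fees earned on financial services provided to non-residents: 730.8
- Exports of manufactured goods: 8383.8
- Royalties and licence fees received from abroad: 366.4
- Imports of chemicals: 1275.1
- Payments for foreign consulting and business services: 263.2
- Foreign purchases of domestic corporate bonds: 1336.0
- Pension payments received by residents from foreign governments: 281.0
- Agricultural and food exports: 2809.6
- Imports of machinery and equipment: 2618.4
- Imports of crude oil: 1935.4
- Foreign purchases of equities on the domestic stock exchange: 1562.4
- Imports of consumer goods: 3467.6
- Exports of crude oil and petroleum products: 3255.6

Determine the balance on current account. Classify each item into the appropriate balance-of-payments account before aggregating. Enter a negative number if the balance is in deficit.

Goods: -1935.4 + 2809.6 + 3255.6 - 1275.1 - 3467.6 - 2618.4 + 8383.8 = 5152.5
Services: 730.8 - 437.5 - 263.2 - 749.4 + 366.4 = -352.9
Primary income: 643.4
Secondary income: 281.0
Current account = 5152.5 + (-352.9) + 643.4 + 281.0 = 5724.0
(Excluded from the current account — capital account: acquisition of foreign patents and trademarks (non-produced assets) 209.2; financial account: foreign purchases of domestic corporate bonds 1336.0, foreign purchases of equities on the domestic stock exchange 1562.4.)

5724.0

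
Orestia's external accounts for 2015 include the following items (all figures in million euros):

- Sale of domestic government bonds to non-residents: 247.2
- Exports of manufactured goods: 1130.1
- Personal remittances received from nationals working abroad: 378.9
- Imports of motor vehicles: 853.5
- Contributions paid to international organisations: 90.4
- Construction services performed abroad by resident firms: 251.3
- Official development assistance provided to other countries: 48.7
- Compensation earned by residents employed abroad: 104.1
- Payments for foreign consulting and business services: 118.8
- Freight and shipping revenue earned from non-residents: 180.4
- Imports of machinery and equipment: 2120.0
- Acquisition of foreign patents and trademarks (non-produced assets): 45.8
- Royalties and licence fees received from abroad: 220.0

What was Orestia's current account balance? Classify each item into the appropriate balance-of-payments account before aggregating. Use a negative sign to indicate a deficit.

Goods: -853.5 + 1130.1 - 2120.0 = -1843.4
Services: 220.0 - 118.8 + 251.3 + 180.4 = 532.9
Primary income: 104.1
Secondary income: -48.7 - 90.4 + 378.9 = 239.8
Current account = (-1843.4) + 532.9 + 104.1 + 239.8 = -966.6
(Excluded from the current account — financial account: sale of domestic government bonds to non-residents 247.2; capital account: acquisition of foreign patents and trademarks (non-produced assets) 45.8.)

-966.6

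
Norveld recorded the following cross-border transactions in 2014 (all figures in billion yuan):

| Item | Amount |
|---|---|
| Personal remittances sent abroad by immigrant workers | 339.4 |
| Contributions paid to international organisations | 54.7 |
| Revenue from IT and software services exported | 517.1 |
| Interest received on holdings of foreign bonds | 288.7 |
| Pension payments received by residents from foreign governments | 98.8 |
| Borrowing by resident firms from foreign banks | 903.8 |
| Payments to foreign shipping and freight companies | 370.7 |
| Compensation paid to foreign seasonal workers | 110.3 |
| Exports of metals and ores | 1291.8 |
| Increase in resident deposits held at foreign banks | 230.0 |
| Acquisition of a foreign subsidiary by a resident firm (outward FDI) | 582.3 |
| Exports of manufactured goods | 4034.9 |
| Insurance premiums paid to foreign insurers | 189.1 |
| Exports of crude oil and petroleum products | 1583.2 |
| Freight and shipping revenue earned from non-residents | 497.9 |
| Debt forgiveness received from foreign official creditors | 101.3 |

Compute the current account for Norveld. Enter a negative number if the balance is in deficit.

7248.2

Goods: 4034.9 + 1291.8 + 1583.2 = 6909.9
Services: 517.1 - 189.1 - 370.7 + 497.9 = 455.2
Primary income: 288.7 - 110.3 = 178.4
Secondary income: 98.8 - 339.4 - 54.7 = -295.3
Current account = 6909.9 + 455.2 + 178.4 + (-295.3) = 7248.2
(Excluded from the current account — financial account: borrowing by resident firms from foreign banks 903.8, increase in resident deposits held at foreign banks 230.0, acquisition of a foreign subsidiary by a resident firm (outward FDI) 582.3; capital account: debt forgiveness received from foreign official creditors 101.3.)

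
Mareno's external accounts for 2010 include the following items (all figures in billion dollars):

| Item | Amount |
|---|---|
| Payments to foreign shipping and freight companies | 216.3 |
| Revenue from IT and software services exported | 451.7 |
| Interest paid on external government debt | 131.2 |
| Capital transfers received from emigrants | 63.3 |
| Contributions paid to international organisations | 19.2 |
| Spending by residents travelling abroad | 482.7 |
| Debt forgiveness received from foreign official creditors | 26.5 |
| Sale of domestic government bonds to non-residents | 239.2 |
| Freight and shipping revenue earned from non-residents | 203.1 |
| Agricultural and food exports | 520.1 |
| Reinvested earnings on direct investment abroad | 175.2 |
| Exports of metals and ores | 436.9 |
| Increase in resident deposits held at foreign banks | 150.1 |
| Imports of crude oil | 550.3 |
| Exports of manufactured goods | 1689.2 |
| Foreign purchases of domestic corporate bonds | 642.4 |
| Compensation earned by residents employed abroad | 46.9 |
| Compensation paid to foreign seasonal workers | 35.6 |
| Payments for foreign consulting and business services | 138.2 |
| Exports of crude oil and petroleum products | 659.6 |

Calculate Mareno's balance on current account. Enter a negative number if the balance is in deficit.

2609.2

Goods: -550.3 + 520.1 + 1689.2 + 436.9 + 659.6 = 2755.5
Services: 451.7 - 216.3 + 203.1 - 138.2 - 482.7 = -182.4
Primary income: -35.6 + 46.9 - 131.2 + 175.2 = 55.3
Secondary income: -19.2
Current account = 2755.5 + (-182.4) + 55.3 + (-19.2) = 2609.2
(Excluded from the current account — capital account: capital transfers received from emigrants 63.3, debt forgiveness received from foreign official creditors 26.5; financial account: sale of domestic government bonds to non-residents 239.2, increase in resident deposits held at foreign banks 150.1, foreign purchases of domestic corporate bonds 642.4.)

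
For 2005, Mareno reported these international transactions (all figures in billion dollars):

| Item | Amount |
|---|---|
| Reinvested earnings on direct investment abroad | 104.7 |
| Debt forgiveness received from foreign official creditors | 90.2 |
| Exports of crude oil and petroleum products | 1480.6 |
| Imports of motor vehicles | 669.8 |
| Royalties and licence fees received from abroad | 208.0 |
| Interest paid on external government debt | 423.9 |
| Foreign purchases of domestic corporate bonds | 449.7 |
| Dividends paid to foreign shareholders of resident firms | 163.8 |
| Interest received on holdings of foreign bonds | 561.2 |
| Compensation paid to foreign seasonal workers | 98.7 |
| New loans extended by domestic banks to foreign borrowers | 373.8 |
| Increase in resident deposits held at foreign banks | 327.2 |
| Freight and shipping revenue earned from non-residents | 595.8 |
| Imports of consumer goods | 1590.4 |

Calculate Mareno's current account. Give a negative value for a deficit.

3.7

Goods: 1480.6 - 669.8 - 1590.4 = -779.6
Services: 208.0 + 595.8 = 803.8
Primary income: -423.9 + 104.7 - 98.7 - 163.8 + 561.2 = -20.5
Current account = (-779.6) + 803.8 + (-20.5) = 3.7
(Excluded from the current account — capital account: debt forgiveness received from foreign official creditors 90.2; financial account: foreign purchases of domestic corporate bonds 449.7, new loans extended by domestic banks to foreign borrowers 373.8, increase in resident deposits held at foreign banks 327.2.)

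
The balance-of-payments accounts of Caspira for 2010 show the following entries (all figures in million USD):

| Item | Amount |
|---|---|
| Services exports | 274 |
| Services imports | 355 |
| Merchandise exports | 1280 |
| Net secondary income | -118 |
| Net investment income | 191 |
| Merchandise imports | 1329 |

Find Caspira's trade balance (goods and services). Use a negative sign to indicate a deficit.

-130

Goods balance = 1280 - 1329 = -49
Services balance = 274 - 355 = -81
Trade balance (goods + services) = -49 + (-81) = -130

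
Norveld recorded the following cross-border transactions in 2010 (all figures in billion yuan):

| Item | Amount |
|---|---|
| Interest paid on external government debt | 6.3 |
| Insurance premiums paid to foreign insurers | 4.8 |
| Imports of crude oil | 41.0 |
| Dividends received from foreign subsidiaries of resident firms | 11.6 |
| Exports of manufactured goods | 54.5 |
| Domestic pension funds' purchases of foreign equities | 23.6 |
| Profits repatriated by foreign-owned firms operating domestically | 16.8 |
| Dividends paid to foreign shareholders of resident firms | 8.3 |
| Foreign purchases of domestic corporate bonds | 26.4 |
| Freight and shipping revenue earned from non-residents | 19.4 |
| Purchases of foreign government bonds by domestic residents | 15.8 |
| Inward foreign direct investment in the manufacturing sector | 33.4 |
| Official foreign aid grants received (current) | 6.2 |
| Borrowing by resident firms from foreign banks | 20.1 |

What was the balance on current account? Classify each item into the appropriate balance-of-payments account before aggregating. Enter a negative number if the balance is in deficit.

Goods: -41.0 + 54.5 = 13.5
Services: 19.4 - 4.8 = 14.6
Primary income: -16.8 - 8.3 + 11.6 - 6.3 = -19.8
Secondary income: 6.2
Current account = 13.5 + 14.6 + (-19.8) + 6.2 = 14.5
(Excluded from the current account — financial account: domestic pension funds' purchases of foreign equities 23.6, foreign purchases of domestic corporate bonds 26.4, purchases of foreign government bonds by domestic residents 15.8, inward foreign direct investment in the manufacturing sector 33.4, borrowing by resident firms from foreign banks 20.1.)

14.5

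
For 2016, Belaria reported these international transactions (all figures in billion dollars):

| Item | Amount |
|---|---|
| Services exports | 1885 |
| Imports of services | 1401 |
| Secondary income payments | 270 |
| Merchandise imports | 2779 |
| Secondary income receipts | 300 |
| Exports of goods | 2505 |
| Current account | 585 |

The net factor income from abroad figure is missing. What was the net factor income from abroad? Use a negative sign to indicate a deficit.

345

Current account = goods balance + services balance + net primary income + net secondary income
Sum of the known components = 240
Net factor income from abroad = CA - (known components) = 585 - 240 = 345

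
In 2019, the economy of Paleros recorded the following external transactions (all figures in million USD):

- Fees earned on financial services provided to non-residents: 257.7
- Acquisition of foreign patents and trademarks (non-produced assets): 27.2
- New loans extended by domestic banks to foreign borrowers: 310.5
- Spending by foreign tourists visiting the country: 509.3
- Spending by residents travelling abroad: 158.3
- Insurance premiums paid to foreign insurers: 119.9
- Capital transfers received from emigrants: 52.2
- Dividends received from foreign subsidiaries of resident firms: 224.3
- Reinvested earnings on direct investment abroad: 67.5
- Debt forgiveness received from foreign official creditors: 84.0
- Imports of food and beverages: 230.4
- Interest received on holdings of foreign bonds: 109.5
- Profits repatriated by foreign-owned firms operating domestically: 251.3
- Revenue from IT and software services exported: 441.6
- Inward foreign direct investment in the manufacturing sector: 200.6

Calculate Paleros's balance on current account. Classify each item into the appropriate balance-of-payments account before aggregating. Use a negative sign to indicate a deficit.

Goods: -230.4
Services: 509.3 - 158.3 + 257.7 - 119.9 + 441.6 = 930.4
Primary income: 109.5 + 67.5 + 224.3 - 251.3 = 150.0
Current account = (-230.4) + 930.4 + 150.0 = 850.0
(Excluded from the current account — capital account: acquisition of foreign patents and trademarks (non-produced assets) 27.2, capital transfers received from emigrants 52.2, debt forgiveness received from foreign official creditors 84.0; financial account: new loans extended by domestic banks to foreign borrowers 310.5, inward foreign direct investment in the manufacturing sector 200.6.)

850.0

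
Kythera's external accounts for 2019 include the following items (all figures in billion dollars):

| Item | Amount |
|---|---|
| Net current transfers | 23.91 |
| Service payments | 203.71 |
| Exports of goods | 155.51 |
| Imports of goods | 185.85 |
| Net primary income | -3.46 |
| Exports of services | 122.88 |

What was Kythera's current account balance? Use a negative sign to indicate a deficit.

-90.72

Goods balance = 155.51 - 185.85 = -30.34
Services balance = 122.88 - 203.71 = -80.83
Trade balance (goods + services) = -30.34 + (-80.83) = -111.17
Net primary income = -3.46
Net secondary income = 23.91
Current account = -111.17 + (-3.46) + 23.91 = -90.72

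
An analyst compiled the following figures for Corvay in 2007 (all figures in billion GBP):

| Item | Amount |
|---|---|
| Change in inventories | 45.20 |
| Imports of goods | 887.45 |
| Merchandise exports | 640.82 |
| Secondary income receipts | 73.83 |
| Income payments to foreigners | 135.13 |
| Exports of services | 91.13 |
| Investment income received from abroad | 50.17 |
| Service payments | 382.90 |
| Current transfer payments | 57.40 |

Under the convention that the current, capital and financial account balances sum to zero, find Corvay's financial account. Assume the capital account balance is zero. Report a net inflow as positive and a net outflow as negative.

Goods balance = 640.82 - 887.45 = -246.63
Services balance = 91.13 - 382.90 = -291.77
Trade balance (goods + services) = -246.63 + (-291.77) = -538.40
Net primary income = 50.17 - 135.13 = -84.96
Net secondary income = 73.83 - 57.40 = 16.43
Current account = -538.40 + (-84.96) + 16.43 = -606.93
Financial account = -(-606.93) = 606.93

606.93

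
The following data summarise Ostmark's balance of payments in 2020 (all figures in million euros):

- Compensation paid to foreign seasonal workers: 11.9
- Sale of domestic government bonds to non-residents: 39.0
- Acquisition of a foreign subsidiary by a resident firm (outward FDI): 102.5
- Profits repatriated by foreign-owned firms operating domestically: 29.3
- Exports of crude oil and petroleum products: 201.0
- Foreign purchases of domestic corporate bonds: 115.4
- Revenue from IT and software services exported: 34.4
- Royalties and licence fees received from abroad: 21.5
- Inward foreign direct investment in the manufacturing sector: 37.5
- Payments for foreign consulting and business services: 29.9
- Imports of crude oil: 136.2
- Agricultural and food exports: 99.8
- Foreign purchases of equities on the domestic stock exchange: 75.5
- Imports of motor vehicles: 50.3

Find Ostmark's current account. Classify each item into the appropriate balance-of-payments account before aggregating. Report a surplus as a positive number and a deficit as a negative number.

Goods: -136.2 + 99.8 - 50.3 + 201.0 = 114.3
Services: -29.9 + 21.5 + 34.4 = 26.0
Primary income: -29.3 - 11.9 = -41.2
Current account = 114.3 + 26.0 + (-41.2) = 99.1
(Excluded from the current account — financial account: sale of domestic government bonds to non-residents 39.0, acquisition of a foreign subsidiary by a resident firm (outward FDI) 102.5, foreign purchases of domestic corporate bonds 115.4, inward foreign direct investment in the manufacturing sector 37.5, foreign purchases of equities on the domestic stock exchange 75.5.)

99.1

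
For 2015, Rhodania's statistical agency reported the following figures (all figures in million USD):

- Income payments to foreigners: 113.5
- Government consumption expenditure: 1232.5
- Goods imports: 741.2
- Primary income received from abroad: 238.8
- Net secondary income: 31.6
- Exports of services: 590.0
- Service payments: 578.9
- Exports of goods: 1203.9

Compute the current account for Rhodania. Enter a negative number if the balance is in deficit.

630.7

Goods balance = 1203.9 - 741.2 = 462.7
Services balance = 590.0 - 578.9 = 11.1
Trade balance (goods + services) = 462.7 + 11.1 = 473.8
Net primary income = 238.8 - 113.5 = 125.3
Net secondary income = 31.6
Current account = 473.8 + 125.3 + 31.6 = 630.7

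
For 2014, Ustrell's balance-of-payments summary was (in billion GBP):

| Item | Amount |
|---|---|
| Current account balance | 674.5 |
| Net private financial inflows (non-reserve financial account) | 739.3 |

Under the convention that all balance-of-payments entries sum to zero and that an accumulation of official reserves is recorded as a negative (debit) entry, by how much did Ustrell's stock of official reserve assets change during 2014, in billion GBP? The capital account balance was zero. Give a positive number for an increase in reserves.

Official reserve transactions balance = -(674.5 + 739.3) = -1413.8
An accumulation of reserves is recorded as a debit (negative entry), so the change in the stock of reserves is the negative of that balance.
Change in official reserves = -(-1413.8) = 1413.8

1413.8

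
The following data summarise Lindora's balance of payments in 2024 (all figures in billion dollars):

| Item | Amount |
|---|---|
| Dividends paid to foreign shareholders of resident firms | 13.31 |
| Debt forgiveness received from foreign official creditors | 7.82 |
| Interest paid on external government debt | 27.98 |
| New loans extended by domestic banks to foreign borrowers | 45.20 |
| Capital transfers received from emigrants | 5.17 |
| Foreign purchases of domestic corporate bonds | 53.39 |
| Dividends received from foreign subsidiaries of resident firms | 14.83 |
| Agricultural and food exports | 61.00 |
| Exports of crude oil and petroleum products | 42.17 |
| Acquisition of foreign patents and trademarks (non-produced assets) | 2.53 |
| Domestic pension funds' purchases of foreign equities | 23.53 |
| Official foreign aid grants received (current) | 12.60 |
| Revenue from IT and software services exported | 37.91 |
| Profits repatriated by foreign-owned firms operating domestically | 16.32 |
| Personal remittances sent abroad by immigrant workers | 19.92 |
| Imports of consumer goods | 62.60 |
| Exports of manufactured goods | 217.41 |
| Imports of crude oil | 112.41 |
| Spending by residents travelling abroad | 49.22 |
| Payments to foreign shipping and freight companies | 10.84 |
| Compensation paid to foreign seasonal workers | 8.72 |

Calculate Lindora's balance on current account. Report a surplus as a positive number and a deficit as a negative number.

Goods: 217.41 - 62.60 - 112.41 + 61.00 + 42.17 = 145.57
Services: -10.84 + 37.91 - 49.22 = -22.15
Primary income: 14.83 - 8.72 - 13.31 - 16.32 - 27.98 = -51.50
Secondary income: 12.60 - 19.92 = -7.32
Current account = 145.57 + (-22.15) + (-51.50) + (-7.32) = 64.60
(Excluded from the current account — capital account: debt forgiveness received from foreign official creditors 7.82, capital transfers received from emigrants 5.17, acquisition of foreign patents and trademarks (non-produced assets) 2.53; financial account: new loans extended by domestic banks to foreign borrowers 45.20, foreign purchases of domestic corporate bonds 53.39, domestic pension funds' purchases of foreign equities 23.53.)

64.60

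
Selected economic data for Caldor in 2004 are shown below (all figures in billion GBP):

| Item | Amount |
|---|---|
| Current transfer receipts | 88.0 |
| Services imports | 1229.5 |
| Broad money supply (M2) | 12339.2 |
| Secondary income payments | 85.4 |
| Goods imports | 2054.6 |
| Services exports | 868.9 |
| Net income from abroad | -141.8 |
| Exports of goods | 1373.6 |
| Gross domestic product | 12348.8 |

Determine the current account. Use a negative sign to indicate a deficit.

Goods balance = 1373.6 - 2054.6 = -681.0
Services balance = 868.9 - 1229.5 = -360.6
Trade balance (goods + services) = -681.0 + (-360.6) = -1041.6
Net primary income = -141.8
Net secondary income = 88.0 - 85.4 = 2.6
Current account = -1041.6 + (-141.8) + 2.6 = -1180.8

-1180.8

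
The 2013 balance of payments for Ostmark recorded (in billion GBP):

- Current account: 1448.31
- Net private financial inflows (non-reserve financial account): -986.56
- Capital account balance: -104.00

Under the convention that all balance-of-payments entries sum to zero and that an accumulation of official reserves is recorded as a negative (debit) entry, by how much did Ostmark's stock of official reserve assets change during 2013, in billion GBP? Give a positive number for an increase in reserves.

Official reserve transactions balance = -(1448.31 + (-104.00) + (-986.56)) = -357.75
An accumulation of reserves is recorded as a debit (negative entry), so the change in the stock of reserves is the negative of that balance.
Change in official reserves = -(-357.75) = 357.75

357.75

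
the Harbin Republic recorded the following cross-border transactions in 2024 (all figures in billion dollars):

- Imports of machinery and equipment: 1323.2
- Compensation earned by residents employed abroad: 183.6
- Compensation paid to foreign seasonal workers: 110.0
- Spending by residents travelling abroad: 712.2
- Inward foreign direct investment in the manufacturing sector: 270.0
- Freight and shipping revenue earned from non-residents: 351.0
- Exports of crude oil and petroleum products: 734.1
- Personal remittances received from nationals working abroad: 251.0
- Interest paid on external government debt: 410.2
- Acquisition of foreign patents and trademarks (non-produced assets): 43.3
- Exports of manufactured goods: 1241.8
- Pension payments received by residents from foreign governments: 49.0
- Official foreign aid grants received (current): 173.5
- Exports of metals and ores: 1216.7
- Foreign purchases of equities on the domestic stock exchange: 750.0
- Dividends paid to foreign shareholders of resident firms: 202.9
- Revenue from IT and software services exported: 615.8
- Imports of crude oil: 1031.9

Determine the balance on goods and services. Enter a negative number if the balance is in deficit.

Goods: 1241.8 - 1031.9 - 1323.2 + 734.1 + 1216.7 = 837.5
Services: 615.8 + 351.0 - 712.2 = 254.6
Trade balance = 837.5 + 254.6 = 1092.1
(Excluded from the trade balance — primary income: compensation earned by residents employed abroad 183.6, compensation paid to foreign seasonal workers 110.0, interest paid on external government debt 410.2, dividends paid to foreign shareholders of resident firms 202.9; financial account: inward foreign direct investment in the manufacturing sector 270.0, foreign purchases of equities on the domestic stock exchange 750.0; secondary income: personal remittances received from nationals working abroad 251.0, pension payments received by residents from foreign governments 49.0, official foreign aid grants received (current) 173.5; capital account: acquisition of foreign patents and trademarks (non-produced assets) 43.3.)

1092.1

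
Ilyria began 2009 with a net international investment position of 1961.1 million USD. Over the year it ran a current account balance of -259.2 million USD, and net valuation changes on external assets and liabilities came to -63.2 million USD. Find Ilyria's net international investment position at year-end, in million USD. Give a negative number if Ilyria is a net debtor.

1638.7

Change in NIIP = current account + net valuation change = -259.2 + (-63.2) = -322.4
End-of-year NIIP = 1961.1 + (-322.4) = 1638.7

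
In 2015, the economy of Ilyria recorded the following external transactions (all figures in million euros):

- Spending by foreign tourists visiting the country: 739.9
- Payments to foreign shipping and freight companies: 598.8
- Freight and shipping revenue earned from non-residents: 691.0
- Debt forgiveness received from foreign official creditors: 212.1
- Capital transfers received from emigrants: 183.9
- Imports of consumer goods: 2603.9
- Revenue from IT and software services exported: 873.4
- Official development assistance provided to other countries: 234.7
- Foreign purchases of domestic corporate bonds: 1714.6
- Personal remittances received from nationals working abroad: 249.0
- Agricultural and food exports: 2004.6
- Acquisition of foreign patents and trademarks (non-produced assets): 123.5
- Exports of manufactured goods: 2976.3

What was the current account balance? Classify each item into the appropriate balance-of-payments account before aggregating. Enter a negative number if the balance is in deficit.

Goods: 2976.3 - 2603.9 + 2004.6 = 2377.0
Services: -598.8 + 873.4 + 691.0 + 739.9 = 1705.5
Secondary income: 249.0 - 234.7 = 14.3
Current account = 2377.0 + 1705.5 + 14.3 = 4096.8
(Excluded from the current account — capital account: debt forgiveness received from foreign official creditors 212.1, capital transfers received from emigrants 183.9, acquisition of foreign patents and trademarks (non-produced assets) 123.5; financial account: foreign purchases of domestic corporate bonds 1714.6.)

4096.8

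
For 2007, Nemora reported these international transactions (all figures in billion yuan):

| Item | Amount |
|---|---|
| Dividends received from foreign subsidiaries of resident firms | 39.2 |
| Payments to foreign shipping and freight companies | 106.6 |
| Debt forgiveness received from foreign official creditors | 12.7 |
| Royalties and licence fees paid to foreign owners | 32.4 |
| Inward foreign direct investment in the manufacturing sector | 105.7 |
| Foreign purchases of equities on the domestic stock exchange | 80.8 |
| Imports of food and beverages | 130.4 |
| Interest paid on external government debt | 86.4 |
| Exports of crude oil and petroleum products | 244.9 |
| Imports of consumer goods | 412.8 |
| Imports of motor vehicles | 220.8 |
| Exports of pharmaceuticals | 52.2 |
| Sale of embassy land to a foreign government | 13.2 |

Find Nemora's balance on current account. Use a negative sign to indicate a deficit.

-653.1

Goods: -130.4 - 220.8 - 412.8 + 244.9 + 52.2 = -466.9
Services: -106.6 - 32.4 = -139.0
Primary income: -86.4 + 39.2 = -47.2
Current account = (-466.9) + (-139.0) + (-47.2) = -653.1
(Excluded from the current account — capital account: debt forgiveness received from foreign official creditors 12.7, sale of embassy land to a foreign government 13.2; financial account: inward foreign direct investment in the manufacturing sector 105.7, foreign purchases of equities on the domestic stock exchange 80.8.)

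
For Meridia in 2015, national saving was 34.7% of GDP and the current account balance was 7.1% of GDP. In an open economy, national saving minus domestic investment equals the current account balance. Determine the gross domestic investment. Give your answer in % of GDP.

S - I = CA (net lending to the rest of the world).
I = S - CA = 34.7 - 7.1 = 27.6

27.6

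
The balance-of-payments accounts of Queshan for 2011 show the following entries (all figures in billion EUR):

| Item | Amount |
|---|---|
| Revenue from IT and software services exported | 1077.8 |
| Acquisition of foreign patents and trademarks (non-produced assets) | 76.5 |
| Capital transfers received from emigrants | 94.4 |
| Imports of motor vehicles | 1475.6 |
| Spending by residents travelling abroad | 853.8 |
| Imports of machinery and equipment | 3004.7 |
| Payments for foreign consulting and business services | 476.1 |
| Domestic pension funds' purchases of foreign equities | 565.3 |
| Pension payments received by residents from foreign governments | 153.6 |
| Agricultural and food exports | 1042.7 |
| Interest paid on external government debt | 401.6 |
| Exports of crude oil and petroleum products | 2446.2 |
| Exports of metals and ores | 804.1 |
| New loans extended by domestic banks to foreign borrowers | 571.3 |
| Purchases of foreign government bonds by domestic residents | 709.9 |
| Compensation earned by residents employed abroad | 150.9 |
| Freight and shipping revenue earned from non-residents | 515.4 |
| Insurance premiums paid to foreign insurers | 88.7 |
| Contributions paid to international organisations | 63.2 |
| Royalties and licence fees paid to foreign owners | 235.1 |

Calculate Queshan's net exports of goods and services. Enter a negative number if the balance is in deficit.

Goods: 2446.2 - 3004.7 + 804.1 - 1475.6 + 1042.7 = -187.3
Services: -853.8 - 235.1 + 1077.8 - 476.1 - 88.7 + 515.4 = -60.5
Trade balance = -187.3 + (-60.5) = -247.8
(Excluded from the trade balance — capital account: acquisition of foreign patents and trademarks (non-produced assets) 76.5, capital transfers received from emigrants 94.4; financial account: domestic pension funds' purchases of foreign equities 565.3, new loans extended by domestic banks to foreign borrowers 571.3, purchases of foreign government bonds by domestic residents 709.9; secondary income: pension payments received by residents from foreign governments 153.6, contributions paid to international organisations 63.2; primary income: interest paid on external government debt 401.6, compensation earned by residents employed abroad 150.9.)

-247.8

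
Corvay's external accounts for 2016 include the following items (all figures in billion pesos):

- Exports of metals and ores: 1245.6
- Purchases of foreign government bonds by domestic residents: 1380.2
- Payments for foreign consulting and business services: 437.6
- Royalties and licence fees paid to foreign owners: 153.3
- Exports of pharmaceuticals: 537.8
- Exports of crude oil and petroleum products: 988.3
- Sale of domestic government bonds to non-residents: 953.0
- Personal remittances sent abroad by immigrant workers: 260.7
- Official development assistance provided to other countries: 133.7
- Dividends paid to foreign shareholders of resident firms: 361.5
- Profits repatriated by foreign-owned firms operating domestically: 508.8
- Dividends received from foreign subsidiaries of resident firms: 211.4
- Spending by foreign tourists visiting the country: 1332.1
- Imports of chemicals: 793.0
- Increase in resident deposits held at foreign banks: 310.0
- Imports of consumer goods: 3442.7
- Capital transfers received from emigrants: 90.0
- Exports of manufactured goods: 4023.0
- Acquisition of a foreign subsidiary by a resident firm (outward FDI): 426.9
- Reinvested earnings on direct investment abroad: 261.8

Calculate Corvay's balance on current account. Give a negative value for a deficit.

Goods: -3442.7 + 988.3 + 537.8 - 793.0 + 1245.6 + 4023.0 = 2559.0
Services: -153.3 - 437.6 + 1332.1 = 741.2
Primary income: -361.5 + 261.8 + 211.4 - 508.8 = -397.1
Secondary income: -260.7 - 133.7 = -394.4
Current account = 2559.0 + 741.2 + (-397.1) + (-394.4) = 2508.7
(Excluded from the current account — financial account: purchases of foreign government bonds by domestic residents 1380.2, sale of domestic government bonds to non-residents 953.0, increase in resident deposits held at foreign banks 310.0, acquisition of a foreign subsidiary by a resident firm (outward FDI) 426.9; capital account: capital transfers received from emigrants 90.0.)

2508.7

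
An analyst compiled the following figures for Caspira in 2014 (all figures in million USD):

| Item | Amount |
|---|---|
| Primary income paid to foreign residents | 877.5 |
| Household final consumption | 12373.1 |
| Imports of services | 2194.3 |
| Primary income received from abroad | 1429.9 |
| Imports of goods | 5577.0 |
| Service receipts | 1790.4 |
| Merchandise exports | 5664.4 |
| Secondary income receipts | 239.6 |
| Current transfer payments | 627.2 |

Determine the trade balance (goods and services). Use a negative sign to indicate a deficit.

Goods balance = 5664.4 - 5577.0 = 87.4
Services balance = 1790.4 - 2194.3 = -403.9
Trade balance (goods + services) = 87.4 + (-403.9) = -316.5

-316.5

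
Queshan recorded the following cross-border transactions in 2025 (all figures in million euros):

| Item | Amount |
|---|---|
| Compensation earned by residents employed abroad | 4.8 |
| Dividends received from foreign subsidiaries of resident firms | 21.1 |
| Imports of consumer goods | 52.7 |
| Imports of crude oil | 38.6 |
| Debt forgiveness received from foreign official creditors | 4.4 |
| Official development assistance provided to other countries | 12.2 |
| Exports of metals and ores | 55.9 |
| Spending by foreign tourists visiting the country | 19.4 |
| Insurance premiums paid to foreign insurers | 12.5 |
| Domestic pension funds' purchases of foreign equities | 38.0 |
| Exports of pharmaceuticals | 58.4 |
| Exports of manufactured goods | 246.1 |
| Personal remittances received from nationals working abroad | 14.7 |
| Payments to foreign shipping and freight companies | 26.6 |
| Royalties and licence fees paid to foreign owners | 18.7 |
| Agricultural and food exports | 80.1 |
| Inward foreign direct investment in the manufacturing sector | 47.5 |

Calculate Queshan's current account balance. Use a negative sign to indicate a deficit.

339.2

Goods: 55.9 + 80.1 - 38.6 + 58.4 - 52.7 + 246.1 = 349.2
Services: -18.7 - 26.6 - 12.5 + 19.4 = -38.4
Primary income: 4.8 + 21.1 = 25.9
Secondary income: -12.2 + 14.7 = 2.5
Current account = 349.2 + (-38.4) + 25.9 + 2.5 = 339.2
(Excluded from the current account — capital account: debt forgiveness received from foreign official creditors 4.4; financial account: domestic pension funds' purchases of foreign equities 38.0, inward foreign direct investment in the manufacturing sector 47.5.)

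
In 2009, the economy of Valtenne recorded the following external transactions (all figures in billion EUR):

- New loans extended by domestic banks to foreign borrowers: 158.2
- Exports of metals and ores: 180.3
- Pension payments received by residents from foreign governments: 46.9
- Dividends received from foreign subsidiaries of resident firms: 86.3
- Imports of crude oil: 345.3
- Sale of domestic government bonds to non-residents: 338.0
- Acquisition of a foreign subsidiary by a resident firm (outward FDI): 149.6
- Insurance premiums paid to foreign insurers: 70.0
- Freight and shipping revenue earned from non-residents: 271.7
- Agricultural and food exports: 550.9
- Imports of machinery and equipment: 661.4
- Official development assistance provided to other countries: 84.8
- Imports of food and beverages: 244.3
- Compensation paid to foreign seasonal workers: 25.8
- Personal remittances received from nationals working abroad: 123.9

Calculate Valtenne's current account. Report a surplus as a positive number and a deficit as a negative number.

Goods: -244.3 - 345.3 + 550.9 - 661.4 + 180.3 = -519.8
Services: -70.0 + 271.7 = 201.7
Primary income: 86.3 - 25.8 = 60.5
Secondary income: 123.9 - 84.8 + 46.9 = 86.0
Current account = (-519.8) + 201.7 + 60.5 + 86.0 = -171.6
(Excluded from the current account — financial account: new loans extended by domestic banks to foreign borrowers 158.2, sale of domestic government bonds to non-residents 338.0, acquisition of a foreign subsidiary by a resident firm (outward FDI) 149.6.)

-171.6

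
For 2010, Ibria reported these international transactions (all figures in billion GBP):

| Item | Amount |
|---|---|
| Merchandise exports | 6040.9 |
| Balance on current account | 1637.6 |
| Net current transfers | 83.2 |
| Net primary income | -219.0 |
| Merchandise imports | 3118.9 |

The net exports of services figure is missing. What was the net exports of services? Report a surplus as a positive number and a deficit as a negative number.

-1148.6

Current account = goods balance + services balance + net primary income + net secondary income
Sum of the known components = 2786.2
Net exports of services = CA - (known components) = 1637.6 - 2786.2 = -1148.6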